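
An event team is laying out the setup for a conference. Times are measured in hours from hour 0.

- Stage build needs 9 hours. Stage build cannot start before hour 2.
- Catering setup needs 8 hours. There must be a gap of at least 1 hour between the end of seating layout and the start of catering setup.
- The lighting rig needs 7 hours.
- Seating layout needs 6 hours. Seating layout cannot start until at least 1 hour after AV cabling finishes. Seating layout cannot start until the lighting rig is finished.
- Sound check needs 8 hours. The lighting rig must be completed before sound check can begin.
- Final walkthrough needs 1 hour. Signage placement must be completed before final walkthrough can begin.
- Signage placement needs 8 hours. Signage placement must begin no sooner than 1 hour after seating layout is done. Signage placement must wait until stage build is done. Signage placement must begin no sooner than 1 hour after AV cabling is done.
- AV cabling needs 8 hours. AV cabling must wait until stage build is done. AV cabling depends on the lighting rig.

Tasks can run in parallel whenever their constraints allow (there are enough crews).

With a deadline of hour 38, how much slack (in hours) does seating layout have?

2

Nothing blocks the lighting rig, so it runs from hour 0 to hour 7.
After its own release at hour 2, stage build can start at hour 2 and finishes at hour 11.
AV cabling cannot start until stage build (finishes hour 11); the lighting rig (finishes hour 7). The controlling bound is hour 11, so AV cabling finishes at 11 + 8 = hour 19.
For seating layout: AV cabling (finishes hour 19, plus 1-hour gap → hour 20); the lighting rig (finishes hour 7). Taking the maximum gives a start of hour 20, and it finishes at 20 + 6 = hour 26.

Working backward from the deadline:
Nothing follows final walkthrough; the deadline of hour 38 is its only limit. It must start by 38 − 1 = hour 37.
Signage placement feeds into final walkthrough (must start by hour 37); so signage placement must finish by hour 37 and therefore start by hour 29.
To finish by hour 38, catering setup (duration 8) must start no later than hour 30.
Seating layout feeds signage placement (must start by hour 29, minus 1-hour gap → hour 28); catering setup (must start by hour 30, minus 1-hour gap → hour 29). Taking the minimum, seating layout must finish by hour 28 and start by 28 − 6 = hour 22.
So seating layout can start as early as hour 20 and as late as hour 22, giving 22 − 20 = 2 hours of slack.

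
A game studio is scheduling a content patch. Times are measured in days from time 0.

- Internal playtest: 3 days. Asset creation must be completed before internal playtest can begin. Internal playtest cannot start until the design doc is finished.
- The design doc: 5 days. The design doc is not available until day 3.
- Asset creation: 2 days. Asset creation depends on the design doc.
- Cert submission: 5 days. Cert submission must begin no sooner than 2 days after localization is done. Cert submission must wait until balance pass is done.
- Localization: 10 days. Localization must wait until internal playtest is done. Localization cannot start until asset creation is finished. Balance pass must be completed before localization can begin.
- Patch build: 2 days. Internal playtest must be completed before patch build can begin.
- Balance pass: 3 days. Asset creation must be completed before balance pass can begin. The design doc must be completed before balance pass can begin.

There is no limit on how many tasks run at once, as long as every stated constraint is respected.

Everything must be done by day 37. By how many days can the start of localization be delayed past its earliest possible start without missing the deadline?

After its own release at day 3, the design doc can start at day 3 and finishes at day 8.
Asset creation cannot begin until the design doc (finishes day 8). It runs from day 8 to 8 + 2 = day 10.
Balance pass cannot start until asset creation (finishes day 10); the design doc (finishes day 8). The controlling bound is day 10, so balance pass finishes at 10 + 3 = day 13.
Internal playtest needs all of asset creation (finishes day 10); the design doc (finishes day 8). That puts its earliest start at day 10; it finishes at 10 + 3 = day 13.
Localization cannot start until internal playtest (finishes day 13); asset creation (finishes day 10); balance pass (finishes day 13). The controlling bound is day 13, so localization finishes at 13 + 10 = day 23.

Working backward from the deadline:
To finish by day 37, cert submission (duration 5) must start no later than day 32.
Since cert submission (must start by day 32, minus 2-day gap → day 30) depends on it, localization must finish by day 30. Backing off its 10-day duration gives a latest start of day 20.
So localization can start as early as day 13 and as late as day 20, giving 20 − 13 = 7 days of slack.

7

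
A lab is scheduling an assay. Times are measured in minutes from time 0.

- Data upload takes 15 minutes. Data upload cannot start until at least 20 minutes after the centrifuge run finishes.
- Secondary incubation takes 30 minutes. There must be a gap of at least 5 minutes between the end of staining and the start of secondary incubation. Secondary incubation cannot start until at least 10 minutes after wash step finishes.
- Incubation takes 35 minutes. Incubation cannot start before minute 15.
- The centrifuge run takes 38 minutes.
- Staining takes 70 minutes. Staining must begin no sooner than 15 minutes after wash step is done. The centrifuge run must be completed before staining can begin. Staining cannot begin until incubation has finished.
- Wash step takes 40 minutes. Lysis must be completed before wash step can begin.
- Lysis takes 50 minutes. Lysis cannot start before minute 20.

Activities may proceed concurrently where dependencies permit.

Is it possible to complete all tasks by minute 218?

No

The centrifuge run has no prerequisites, so it starts at minute 0 and finishes at minute 38.
After the centrifuge run (finishes minute 38, plus 20-minute gap → minute 58), data upload can start at minute 58 and finishes at minute 73.
Incubation cannot begin until its own release at minute 15. It runs from minute 15 to 15 + 35 = minute 50.
After its own release at minute 20, lysis can start at minute 20 and finishes at minute 70.
Wash step waits on lysis (finishes minute 70), so it starts at minute 70 and finishes at 70 + 40 = minute 110.
For staining: wash step (finishes minute 110, plus 15-minute gap → minute 125); the centrifuge run (finishes minute 38); incubation (finishes minute 50). Taking the maximum gives a start of minute 125, and it finishes at 125 + 70 = minute 195.
Secondary incubation needs all of staining (finishes minute 195, plus 5-minute gap → minute 200); wash step (finishes minute 110, plus 10-minute gap → minute 120). That puts its earliest start at minute 200; it finishes at 200 + 30 = minute 230.
The earliest everything can be done is minute 230, which is after the deadline of 218, so it is not possible.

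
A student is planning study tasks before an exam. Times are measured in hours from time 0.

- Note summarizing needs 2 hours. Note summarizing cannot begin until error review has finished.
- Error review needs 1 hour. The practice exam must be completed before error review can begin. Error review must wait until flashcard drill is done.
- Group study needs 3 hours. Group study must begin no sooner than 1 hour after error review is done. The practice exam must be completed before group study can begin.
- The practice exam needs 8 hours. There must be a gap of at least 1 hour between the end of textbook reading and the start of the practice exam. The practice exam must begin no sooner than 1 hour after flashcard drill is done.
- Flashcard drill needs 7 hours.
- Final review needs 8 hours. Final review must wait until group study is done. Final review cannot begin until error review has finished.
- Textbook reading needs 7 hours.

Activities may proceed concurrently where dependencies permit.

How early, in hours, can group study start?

18

Flashcard drill has no prerequisites, so it starts at hour 0 and finishes at hour 7.
Textbook reading can start immediately at hour 0; it finishes at hour 7.
The practice exam needs all of textbook reading (finishes hour 7, plus 1-hour gap → hour 8); flashcard drill (finishes hour 7, plus 1-hour gap → hour 8). That puts its earliest start at hour 8; it finishes at 8 + 8 = hour 16.
Error review has to wait for the practice exam (finishes hour 16); flashcard drill (finishes hour 7). The latest of these is hour 16, so error review runs hour 16 to 16 + 1 = hour 17.
Group study waits on error review (finishes hour 17, plus 1-hour gap → hour 18); the practice exam (finishes hour 16). The latest of these is hour 18, which is the earliest group study can start.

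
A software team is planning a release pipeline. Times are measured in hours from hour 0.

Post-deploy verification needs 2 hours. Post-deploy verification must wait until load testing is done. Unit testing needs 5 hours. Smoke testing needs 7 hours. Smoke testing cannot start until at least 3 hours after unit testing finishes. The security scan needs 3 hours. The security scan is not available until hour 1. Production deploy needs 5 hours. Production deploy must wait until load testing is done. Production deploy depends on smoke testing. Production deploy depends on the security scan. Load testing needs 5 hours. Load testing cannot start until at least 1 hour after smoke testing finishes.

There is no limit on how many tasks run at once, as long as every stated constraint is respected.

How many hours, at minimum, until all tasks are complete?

26

After its own release at hour 1, the security scan can start at hour 1 and finishes at hour 4.
Nothing blocks unit testing, so it runs from hour 0 to hour 5.
Smoke testing cannot begin until unit testing (finishes hour 5, plus 3-hour gap → hour 8). It runs from hour 8 to 8 + 7 = hour 15.
Load testing waits on smoke testing (finishes hour 15, plus 1-hour gap → hour 16), so it starts at hour 16 and finishes at 16 + 5 = hour 21.
Post-deploy verification cannot begin until load testing (finishes hour 21). It runs from hour 21 to 21 + 2 = hour 23.
Production deploy has to wait for load testing (finishes hour 21); smoke testing (finishes hour 15); the security scan (finishes hour 4). The latest of these is hour 21, so production deploy runs hour 21 to 21 + 5 = hour 26.
All tasks are finished once the last one completes. Finish times: Unit testing at 5, The security scan at 4, Smoke testing at 15, Load testing at 21, Production deploy at 26, Post-deploy verification at 23. The latest is hour 26.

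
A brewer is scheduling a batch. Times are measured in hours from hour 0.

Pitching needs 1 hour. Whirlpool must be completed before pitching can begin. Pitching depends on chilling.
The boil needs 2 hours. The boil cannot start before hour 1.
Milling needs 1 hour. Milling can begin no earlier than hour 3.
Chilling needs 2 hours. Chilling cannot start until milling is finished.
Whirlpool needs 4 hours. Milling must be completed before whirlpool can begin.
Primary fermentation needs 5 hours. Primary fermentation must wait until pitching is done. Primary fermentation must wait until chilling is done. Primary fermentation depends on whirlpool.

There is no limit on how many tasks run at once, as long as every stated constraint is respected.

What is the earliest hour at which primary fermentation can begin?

Milling waits on its own release at hour 3, so it starts at hour 3 and finishes at 3 + 1 = hour 4.
Chilling cannot begin until milling (finishes hour 4). It runs from hour 4 to 4 + 2 = hour 6.
Whirlpool cannot begin until milling (finishes hour 4). It runs from hour 4 to 4 + 4 = hour 8.
For pitching: whirlpool (finishes hour 8); chilling (finishes hour 6). Taking the maximum gives a start of hour 8, and it finishes at 8 + 1 = hour 9.
Primary fermentation waits on pitching (finishes hour 9); chilling (finishes hour 6); whirlpool (finishes hour 8). The latest of these is hour 9, which is the earliest primary fermentation can start.

9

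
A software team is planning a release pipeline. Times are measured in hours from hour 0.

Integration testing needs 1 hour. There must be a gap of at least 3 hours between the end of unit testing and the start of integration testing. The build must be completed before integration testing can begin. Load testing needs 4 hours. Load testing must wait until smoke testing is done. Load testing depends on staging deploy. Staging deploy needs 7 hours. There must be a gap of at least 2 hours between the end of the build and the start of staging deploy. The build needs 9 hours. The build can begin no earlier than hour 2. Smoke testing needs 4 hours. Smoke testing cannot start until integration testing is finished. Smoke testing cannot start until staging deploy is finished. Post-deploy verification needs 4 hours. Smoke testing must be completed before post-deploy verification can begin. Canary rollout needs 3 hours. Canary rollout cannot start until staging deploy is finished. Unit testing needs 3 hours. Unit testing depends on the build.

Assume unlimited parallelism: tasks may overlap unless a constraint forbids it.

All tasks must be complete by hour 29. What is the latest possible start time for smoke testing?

21

Nothing follows load testing; the deadline of hour 29 is its only limit. It must start by 29 − 4 = hour 25.
Nothing follows post-deploy verification; the deadline of hour 29 is its only limit. It must start by 29 − 4 = hour 25.
Smoke testing has several dependents: load testing (must start by hour 25); post-deploy verification (must start by hour 25). The earliest of those limits is hour 25, so smoke testing must start by 25 − 4 = hour 21.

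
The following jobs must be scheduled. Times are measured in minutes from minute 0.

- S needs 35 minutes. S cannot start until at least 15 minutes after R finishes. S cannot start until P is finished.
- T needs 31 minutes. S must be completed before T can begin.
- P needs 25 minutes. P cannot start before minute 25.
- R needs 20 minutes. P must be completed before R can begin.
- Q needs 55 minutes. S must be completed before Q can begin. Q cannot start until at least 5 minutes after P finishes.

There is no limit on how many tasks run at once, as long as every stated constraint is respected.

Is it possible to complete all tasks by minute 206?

After its own release at minute 25, P can start at minute 25 and finishes at minute 50.
R waits on P (finishes minute 50), so it starts at minute 50 and finishes at 50 + 20 = minute 70.
S cannot start until R (finishes minute 70, plus 15-minute gap → minute 85); P (finishes minute 50). The controlling bound is minute 85, so S finishes at 85 + 35 = minute 120.
T cannot begin until S (finishes minute 120). It runs from minute 120 to 120 + 31 = minute 151.
Q cannot start until S (finishes minute 120); P (finishes minute 50, plus 5-minute gap → minute 55). The controlling bound is minute 120, so Q finishes at 120 + 55 = minute 175.
Every task is finished by minute 175, which is no later than the deadline of 206, so the schedule is feasible.

Yes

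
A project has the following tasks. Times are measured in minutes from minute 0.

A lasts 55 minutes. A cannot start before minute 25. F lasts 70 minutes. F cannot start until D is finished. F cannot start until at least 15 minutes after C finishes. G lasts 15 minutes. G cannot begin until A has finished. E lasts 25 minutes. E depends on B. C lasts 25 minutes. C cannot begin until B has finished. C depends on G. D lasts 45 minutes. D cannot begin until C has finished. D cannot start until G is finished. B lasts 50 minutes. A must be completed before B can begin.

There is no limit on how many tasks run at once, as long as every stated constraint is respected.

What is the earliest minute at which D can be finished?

200

A cannot begin until its own release at minute 25. It runs from minute 25 to 25 + 55 = minute 80.
After A (finishes minute 80), G can start at minute 80 and finishes at minute 95.
After A (finishes minute 80), B can start at minute 80 and finishes at minute 130.
C needs all of B (finishes minute 130); G (finishes minute 95). That puts its earliest start at minute 130; it finishes at 130 + 25 = minute 155.
D needs all of C (finishes minute 155); G (finishes minute 95). That puts its earliest start at minute 155; it finishes at 155 + 45 = minute 200.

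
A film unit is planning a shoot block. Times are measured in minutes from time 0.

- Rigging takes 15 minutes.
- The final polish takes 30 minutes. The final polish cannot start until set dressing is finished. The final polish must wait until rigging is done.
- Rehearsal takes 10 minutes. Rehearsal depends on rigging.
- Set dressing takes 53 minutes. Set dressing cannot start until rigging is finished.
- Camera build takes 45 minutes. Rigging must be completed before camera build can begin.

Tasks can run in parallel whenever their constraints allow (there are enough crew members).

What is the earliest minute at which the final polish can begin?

68

Rigging has no prerequisites, so it starts at minute 0 and finishes at minute 15.
Set dressing waits on rigging (finishes minute 15), so it starts at minute 15 and finishes at 15 + 53 = minute 68.
The final polish waits on set dressing (finishes minute 68); rigging (finishes minute 15). The latest of these is minute 68, which is the earliest the final polish can start.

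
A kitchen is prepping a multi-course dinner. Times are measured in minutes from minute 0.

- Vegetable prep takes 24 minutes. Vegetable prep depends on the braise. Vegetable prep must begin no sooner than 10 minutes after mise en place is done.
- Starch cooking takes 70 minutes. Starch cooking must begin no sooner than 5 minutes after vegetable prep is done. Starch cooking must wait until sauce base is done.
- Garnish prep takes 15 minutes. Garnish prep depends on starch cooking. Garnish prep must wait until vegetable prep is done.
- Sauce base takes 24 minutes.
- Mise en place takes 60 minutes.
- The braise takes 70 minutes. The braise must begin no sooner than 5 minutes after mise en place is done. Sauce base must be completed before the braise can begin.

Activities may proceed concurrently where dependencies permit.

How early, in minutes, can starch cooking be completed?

234

Sauce base has no prerequisites, so it starts at minute 0 and finishes at minute 24.
Mise en place can start immediately at minute 0; it finishes at minute 60.
The braise cannot start until mise en place (finishes minute 60, plus 5-minute gap → minute 65); sauce base (finishes minute 24). The controlling bound is minute 65, so the braise finishes at 65 + 70 = minute 135.
For vegetable prep: the braise (finishes minute 135); mise en place (finishes minute 60, plus 10-minute gap → minute 70). Taking the maximum gives a start of minute 135, and it finishes at 135 + 24 = minute 159.
Starch cooking needs all of vegetable prep (finishes minute 159, plus 5-minute gap → minute 164); sauce base (finishes minute 24). That puts its earliest start at minute 164; it finishes at 164 + 70 = minute 234.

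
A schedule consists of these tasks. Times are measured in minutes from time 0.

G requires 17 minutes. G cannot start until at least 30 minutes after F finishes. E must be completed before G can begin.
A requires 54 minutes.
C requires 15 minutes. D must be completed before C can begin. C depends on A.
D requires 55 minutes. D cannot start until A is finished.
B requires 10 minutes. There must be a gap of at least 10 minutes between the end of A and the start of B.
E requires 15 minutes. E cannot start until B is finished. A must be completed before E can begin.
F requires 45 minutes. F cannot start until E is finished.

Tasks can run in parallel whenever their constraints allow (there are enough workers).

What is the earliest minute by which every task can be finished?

181

A has no prerequisites, so it starts at minute 0 and finishes at minute 54.
After A (finishes minute 54), D can start at minute 54 and finishes at minute 109.
For C: D (finishes minute 109); A (finishes minute 54). Taking the maximum gives a start of minute 109, and it finishes at 109 + 15 = minute 124.
B waits on A (finishes minute 54, plus 10-minute gap → minute 64), so it starts at minute 64 and finishes at 64 + 10 = minute 74.
E needs all of B (finishes minute 74); A (finishes minute 54). That puts its earliest start at minute 74; it finishes at 74 + 15 = minute 89.
F waits on E (finishes minute 89), so it starts at minute 89 and finishes at 89 + 45 = minute 134.
G needs all of F (finishes minute 134, plus 30-minute gap → minute 164); E (finishes minute 89). That puts its earliest start at minute 164; it finishes at 164 + 17 = minute 181.
All tasks are finished once the last one completes. Finish times: A at 54, B at 74, C at 124, D at 109, E at 89, F at 134, G at 181. The latest is minute 181.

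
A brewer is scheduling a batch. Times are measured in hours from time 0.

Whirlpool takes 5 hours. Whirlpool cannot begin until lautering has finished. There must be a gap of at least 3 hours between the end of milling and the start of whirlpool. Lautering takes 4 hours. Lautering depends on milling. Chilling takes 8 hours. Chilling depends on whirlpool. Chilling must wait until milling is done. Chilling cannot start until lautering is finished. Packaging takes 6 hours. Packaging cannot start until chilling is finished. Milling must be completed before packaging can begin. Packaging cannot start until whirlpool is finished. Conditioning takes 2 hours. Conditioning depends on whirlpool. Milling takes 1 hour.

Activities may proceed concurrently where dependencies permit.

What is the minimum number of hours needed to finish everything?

Milling has no prerequisites, so it starts at hour 0 and finishes at hour 1.
Lautering waits on milling (finishes hour 1), so it starts at hour 1 and finishes at 1 + 4 = hour 5.
For whirlpool: lautering (finishes hour 5); milling (finishes hour 1, plus 3-hour gap → hour 4). Taking the maximum gives a start of hour 5, and it finishes at 5 + 5 = hour 10.
Conditioning cannot begin until whirlpool (finishes hour 10). It runs from hour 10 to 10 + 2 = hour 12.
For chilling: whirlpool (finishes hour 10); milling (finishes hour 1); lautering (finishes hour 5). Taking the maximum gives a start of hour 10, and it finishes at 10 + 8 = hour 18.
Packaging has to wait for chilling (finishes hour 18); milling (finishes hour 1); whirlpool (finishes hour 10). The latest of these is hour 18, so packaging runs hour 18 to 18 + 6 = hour 24.
All tasks are finished once the last one completes. Finish times: Milling at 1, Lautering at 5, Whirlpool at 10, Chilling at 18, Conditioning at 12, Packaging at 24. The latest is hour 24.

24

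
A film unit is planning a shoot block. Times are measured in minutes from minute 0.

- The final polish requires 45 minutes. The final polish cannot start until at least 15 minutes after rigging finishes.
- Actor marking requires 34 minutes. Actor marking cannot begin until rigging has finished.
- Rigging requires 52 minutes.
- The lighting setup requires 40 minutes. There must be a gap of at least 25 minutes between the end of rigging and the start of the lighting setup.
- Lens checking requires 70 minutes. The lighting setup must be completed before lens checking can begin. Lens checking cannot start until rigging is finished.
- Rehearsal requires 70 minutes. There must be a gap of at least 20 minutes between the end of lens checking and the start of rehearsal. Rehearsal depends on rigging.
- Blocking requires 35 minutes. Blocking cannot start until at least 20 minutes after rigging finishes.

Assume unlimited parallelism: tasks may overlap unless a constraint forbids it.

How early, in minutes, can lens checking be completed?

Rigging can start immediately at minute 0; it finishes at minute 52.
The lighting setup cannot begin until rigging (finishes minute 52, plus 25-minute gap → minute 77). It runs from minute 77 to 77 + 40 = minute 117.
Lens checking cannot start until the lighting setup (finishes minute 117); rigging (finishes minute 52). The controlling bound is minute 117, so lens checking finishes at 117 + 70 = minute 187.

187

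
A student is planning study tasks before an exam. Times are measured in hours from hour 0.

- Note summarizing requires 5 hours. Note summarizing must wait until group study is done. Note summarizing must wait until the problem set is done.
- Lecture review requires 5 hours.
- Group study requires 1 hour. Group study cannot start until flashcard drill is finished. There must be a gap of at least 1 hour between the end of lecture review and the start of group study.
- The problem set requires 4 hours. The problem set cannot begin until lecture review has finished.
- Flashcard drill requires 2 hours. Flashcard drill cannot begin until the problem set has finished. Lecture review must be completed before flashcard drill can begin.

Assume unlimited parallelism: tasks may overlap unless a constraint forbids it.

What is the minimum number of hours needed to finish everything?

Lecture review can start immediately at hour 0; it finishes at hour 5.
The problem set cannot begin until lecture review (finishes hour 5). It runs from hour 5 to 5 + 4 = hour 9.
Flashcard drill has to wait for the problem set (finishes hour 9); lecture review (finishes hour 5). The latest of these is hour 9, so flashcard drill runs hour 9 to 9 + 2 = hour 11.
Group study cannot start until flashcard drill (finishes hour 11); lecture review (finishes hour 5, plus 1-hour gap → hour 6). The controlling bound is hour 11, so group study finishes at 11 + 1 = hour 12.
For note summarizing: group study (finishes hour 12); the problem set (finishes hour 9). Taking the maximum gives a start of hour 12, and it finishes at 12 + 5 = hour 17.
All tasks are finished once the last one completes. Finish times: Lecture review at 5, The problem set at 9, Flashcard drill at 11, Group study at 12, Note summarizing at 17. The latest is hour 17.

17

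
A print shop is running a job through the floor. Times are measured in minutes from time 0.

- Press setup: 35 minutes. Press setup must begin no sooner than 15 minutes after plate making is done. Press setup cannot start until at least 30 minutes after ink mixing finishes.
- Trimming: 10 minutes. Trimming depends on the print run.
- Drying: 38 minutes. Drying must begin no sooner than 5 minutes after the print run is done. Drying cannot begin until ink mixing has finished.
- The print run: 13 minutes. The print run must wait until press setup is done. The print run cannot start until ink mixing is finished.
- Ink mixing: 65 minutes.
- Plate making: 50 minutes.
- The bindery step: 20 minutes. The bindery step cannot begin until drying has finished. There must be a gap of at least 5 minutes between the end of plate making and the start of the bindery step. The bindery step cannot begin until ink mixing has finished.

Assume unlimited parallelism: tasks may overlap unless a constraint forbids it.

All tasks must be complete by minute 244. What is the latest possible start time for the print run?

Nothing follows the bindery step; the deadline of minute 244 is its only limit. It must start by 244 − 20 = minute 224.
Since the bindery step (must start by minute 224) depends on it, drying must finish by minute 224. Backing off its 38-minute duration gives a latest start of minute 186.
Nothing follows trimming; the deadline of minute 244 is its only limit. It must start by 244 − 10 = minute 234.
The print run must finish in time for drying (must start by minute 186, minus 5-minute gap → minute 181); trimming (must start by minute 234). The tightest is minute 181, so the print run must start by 181 − 13 = minute 168.

168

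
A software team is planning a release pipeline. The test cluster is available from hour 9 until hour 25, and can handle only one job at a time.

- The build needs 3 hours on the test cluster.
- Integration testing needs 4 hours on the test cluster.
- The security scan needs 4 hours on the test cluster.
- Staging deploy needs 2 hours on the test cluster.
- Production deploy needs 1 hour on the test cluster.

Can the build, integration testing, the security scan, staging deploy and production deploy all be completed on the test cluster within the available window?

Yes

The test cluster window is 25 − 9 = 16 hours.
Running back to back, the jobs need 3 + 4 + 4 + 2 + 1 = 14 hours on the test cluster.
Since 14 ≤ 16, they fit within the window.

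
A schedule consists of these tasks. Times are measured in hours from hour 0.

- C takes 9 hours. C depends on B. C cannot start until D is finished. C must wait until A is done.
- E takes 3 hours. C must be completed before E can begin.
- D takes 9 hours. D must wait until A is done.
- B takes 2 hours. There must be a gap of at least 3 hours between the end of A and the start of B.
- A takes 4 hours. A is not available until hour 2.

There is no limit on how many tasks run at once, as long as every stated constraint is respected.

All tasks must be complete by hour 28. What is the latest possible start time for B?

14

Nothing follows E; the deadline of hour 28 is its only limit. It must start by 28 − 3 = hour 25.
C feeds into E (must start by hour 25); so C must finish by hour 25 and therefore start by hour 16.
B must finish before C (must start by hour 16). With a 2-hour duration, B must start by 16 − 2 = hour 14.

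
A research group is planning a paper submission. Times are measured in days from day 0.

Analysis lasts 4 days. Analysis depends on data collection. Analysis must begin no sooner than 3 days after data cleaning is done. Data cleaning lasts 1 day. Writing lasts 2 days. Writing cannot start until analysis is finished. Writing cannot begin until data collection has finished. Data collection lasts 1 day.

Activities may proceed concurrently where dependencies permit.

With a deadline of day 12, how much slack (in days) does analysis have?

2

Data cleaning has no prerequisites, so it starts at day 0 and finishes at day 1.
Data collection has no prerequisites, so it starts at day 0 and finishes at day 1.
Analysis needs all of data collection (finishes day 1); data cleaning (finishes day 1, plus 3-day gap → day 4). That puts its earliest start at day 4; it finishes at 4 + 4 = day 8.

Working backward from the deadline:
Writing has no dependents, so it just needs to finish by day 12. Starting by 12 − 2 = day 10 achieves that.
Since writing (must start by day 10) depends on it, analysis must finish by day 10. Backing off its 4-day duration gives a latest start of day 6.
So analysis can start as early as day 4 and as late as day 6, giving 6 − 4 = 2 days of slack.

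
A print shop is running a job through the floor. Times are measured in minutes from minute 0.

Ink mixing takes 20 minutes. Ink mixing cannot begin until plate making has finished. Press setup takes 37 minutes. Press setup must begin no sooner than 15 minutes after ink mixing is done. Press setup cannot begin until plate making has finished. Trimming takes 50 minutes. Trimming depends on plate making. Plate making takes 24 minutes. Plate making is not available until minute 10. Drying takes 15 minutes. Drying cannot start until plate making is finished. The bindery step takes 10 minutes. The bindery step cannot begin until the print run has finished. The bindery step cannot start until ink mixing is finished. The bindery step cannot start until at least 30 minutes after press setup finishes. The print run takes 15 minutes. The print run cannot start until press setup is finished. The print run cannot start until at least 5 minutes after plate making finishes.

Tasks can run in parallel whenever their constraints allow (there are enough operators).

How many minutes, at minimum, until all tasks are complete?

Plate making waits on its own release at minute 10, so it starts at minute 10 and finishes at 10 + 24 = minute 34.
Trimming waits on plate making (finishes minute 34), so it starts at minute 34 and finishes at 34 + 50 = minute 84.
Drying cannot begin until plate making (finishes minute 34). It runs from minute 34 to 34 + 15 = minute 49.
Ink mixing cannot begin until plate making (finishes minute 34). It runs from minute 34 to 34 + 20 = minute 54.
Press setup has to wait for ink mixing (finishes minute 54, plus 15-minute gap → minute 69); plate making (finishes minute 34). The latest of these is minute 69, so press setup runs minute 69 to 69 + 37 = minute 106.
The print run needs all of press setup (finishes minute 106); plate making (finishes minute 34, plus 5-minute gap → minute 39). That puts its earliest start at minute 106; it finishes at 106 + 15 = minute 121.
The bindery step has to wait for the print run (finishes minute 121); ink mixing (finishes minute 54); press setup (finishes minute 106, plus 30-minute gap → minute 136). The latest of these is minute 136, so the bindery step runs minute 136 to 136 + 10 = minute 146.
All tasks are finished once the last one completes. Finish times: Plate making at 34, Ink mixing at 54, Press setup at 106, The print run at 121, Drying at 49, Trimming at 84, The bindery step at 146. The latest is minute 146.

146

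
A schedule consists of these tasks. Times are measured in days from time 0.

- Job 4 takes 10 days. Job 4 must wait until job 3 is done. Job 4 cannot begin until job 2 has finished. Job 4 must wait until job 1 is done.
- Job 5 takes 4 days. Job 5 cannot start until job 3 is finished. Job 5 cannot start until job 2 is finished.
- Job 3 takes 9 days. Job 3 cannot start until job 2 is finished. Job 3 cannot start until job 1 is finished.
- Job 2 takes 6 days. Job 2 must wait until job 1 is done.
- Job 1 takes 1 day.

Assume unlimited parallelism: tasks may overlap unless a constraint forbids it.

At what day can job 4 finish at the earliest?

26

Job 1 has no prerequisites, so it starts at day 0 and finishes at day 1.
After job 1 (finishes day 1), job 2 can start at day 1 and finishes at day 7.
Job 3 has to wait for job 2 (finishes day 7); job 1 (finishes day 1). The latest of these is day 7, so job 3 runs day 7 to 7 + 9 = day 16.
For job 4: job 3 (finishes day 16); job 2 (finishes day 7); job 1 (finishes day 1). Taking the maximum gives a start of day 16, and it finishes at 16 + 10 = day 26.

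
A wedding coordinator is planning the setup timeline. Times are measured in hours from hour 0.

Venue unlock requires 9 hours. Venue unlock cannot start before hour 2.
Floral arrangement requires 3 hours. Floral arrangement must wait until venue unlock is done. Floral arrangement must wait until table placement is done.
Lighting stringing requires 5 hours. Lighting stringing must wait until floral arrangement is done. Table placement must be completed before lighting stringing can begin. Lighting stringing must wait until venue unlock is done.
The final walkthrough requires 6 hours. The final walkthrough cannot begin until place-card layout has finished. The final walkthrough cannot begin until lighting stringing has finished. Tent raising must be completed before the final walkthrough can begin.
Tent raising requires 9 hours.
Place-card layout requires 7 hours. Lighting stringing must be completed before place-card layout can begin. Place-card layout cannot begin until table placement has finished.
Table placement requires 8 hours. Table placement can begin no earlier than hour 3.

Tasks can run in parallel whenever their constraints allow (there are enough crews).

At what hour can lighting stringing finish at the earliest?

19

Table placement waits on its own release at hour 3, so it starts at hour 3 and finishes at 3 + 8 = hour 11.
After its own release at hour 2, venue unlock can start at hour 2 and finishes at hour 11.
Floral arrangement needs all of venue unlock (finishes hour 11); table placement (finishes hour 11). That puts its earliest start at hour 11; it finishes at 11 + 3 = hour 14.
Lighting stringing needs all of floral arrangement (finishes hour 14); table placement (finishes hour 11); venue unlock (finishes hour 11). That puts its earliest start at hour 14; it finishes at 14 + 5 = hour 19.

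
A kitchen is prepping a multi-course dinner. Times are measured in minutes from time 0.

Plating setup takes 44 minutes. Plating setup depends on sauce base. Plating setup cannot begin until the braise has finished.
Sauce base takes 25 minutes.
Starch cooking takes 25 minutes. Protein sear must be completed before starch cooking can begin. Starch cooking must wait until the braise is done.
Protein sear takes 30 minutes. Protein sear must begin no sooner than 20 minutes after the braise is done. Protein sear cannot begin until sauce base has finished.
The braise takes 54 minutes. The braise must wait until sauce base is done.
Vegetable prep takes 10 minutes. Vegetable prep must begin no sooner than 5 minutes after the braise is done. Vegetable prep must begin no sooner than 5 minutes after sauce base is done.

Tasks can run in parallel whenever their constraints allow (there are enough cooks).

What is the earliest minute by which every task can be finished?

Nothing blocks sauce base, so it runs from minute 0 to minute 25.
After sauce base (finishes minute 25), the braise can start at minute 25 and finishes at minute 79.
Plating setup has to wait for sauce base (finishes minute 25); the braise (finishes minute 79). The latest of these is minute 79, so plating setup runs minute 79 to 79 + 44 = minute 123.
Vegetable prep cannot start until the braise (finishes minute 79, plus 5-minute gap → minute 84); sauce base (finishes minute 25, plus 5-minute gap → minute 30). The controlling bound is minute 84, so vegetable prep finishes at 84 + 10 = minute 94.
Protein sear has to wait for the braise (finishes minute 79, plus 20-minute gap → minute 99); sauce base (finishes minute 25). The latest of these is minute 99, so protein sear runs minute 99 to 99 + 30 = minute 129.
For starch cooking: protein sear (finishes minute 129); the braise (finishes minute 79). Taking the maximum gives a start of minute 129, and it finishes at 129 + 25 = minute 154.
All tasks are finished once the last one completes. Finish times: Sauce base at 25, The braise at 79, Protein sear at 129, Vegetable prep at 94, Starch cooking at 154, Plating setup at 123. The latest is minute 154.

154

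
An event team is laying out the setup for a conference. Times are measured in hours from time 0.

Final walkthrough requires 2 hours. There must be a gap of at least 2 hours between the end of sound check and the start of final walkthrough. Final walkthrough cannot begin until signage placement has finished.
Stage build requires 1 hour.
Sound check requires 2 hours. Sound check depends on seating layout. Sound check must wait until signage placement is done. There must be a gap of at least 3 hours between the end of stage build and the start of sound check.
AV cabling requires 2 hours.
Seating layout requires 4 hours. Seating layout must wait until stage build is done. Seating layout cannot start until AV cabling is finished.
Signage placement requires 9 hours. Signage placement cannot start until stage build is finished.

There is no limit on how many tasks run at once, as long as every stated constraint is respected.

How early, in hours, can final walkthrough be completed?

AV cabling has no prerequisites, so it starts at hour 0 and finishes at hour 2.
Stage build can start immediately at hour 0; it finishes at hour 1.
Signage placement cannot begin until stage build (finishes hour 1). It runs from hour 1 to 1 + 9 = hour 10.
Seating layout needs all of stage build (finishes hour 1); AV cabling (finishes hour 2). That puts its earliest start at hour 2; it finishes at 2 + 4 = hour 6.
Sound check needs all of seating layout (finishes hour 6); signage placement (finishes hour 10); stage build (finishes hour 1, plus 3-hour gap → hour 4). That puts its earliest start at hour 10; it finishes at 10 + 2 = hour 12.
For final walkthrough: sound check (finishes hour 12, plus 2-hour gap → hour 14); signage placement (finishes hour 10). Taking the maximum gives a start of hour 14, and it finishes at 14 + 2 = hour 16.

16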